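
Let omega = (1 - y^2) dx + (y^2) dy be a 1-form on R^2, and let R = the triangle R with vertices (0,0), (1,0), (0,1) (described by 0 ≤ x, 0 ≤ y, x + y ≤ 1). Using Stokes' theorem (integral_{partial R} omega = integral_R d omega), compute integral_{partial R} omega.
integral_(partial R) omega = 1/3

Stokes: integral_partial_R omega = integral_R d omega with d omega = (∂Q/∂x - ∂P/∂y) dx ∧ dy.
  ∂Q/∂x = 0
  ∂P/∂y = -2*y
  integrand = ∂Q/∂x - ∂P/∂y = 2*y.
Integrating over R: integral_0^1 integral_0^{1-x} (2*y) dy dx = 1/3.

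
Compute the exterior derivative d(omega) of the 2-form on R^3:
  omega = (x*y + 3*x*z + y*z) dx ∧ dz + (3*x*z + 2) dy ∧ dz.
d(omega) = (-x + 2*z) dx ∧ dy ∧ dz

For a 2-form omega = sum_{i<j} g_{ij} dx_i ∧ dx_j, the exterior derivative is
  d(omega) = sum_{i<j} d(g_{ij}) ∧ dx_i ∧ dx_j = sum_{i<j, k} (∂g_{ij}/∂x_k) dx_k ∧ dx_i ∧ dx_j.
Expand each term, using dx_k ∧ dx_i ∧ dx_j = sgn(permutation) dx_{(a)} ∧ dx_{(b)} ∧ dx_{(c)} with (a < b < c) sorted:
  d(x*y + 3*x*z + y*z) includes (∂/∂y)(x*y + 3*x*z + y*z) dy = (x + z) dy, which multiplied by dx ∧ dz gives (-x - z) dx ∧ dy ∧ dz
  d(3*x*z + 2) includes (∂/∂x)(3*x*z + 2) dx = (3*z) dx, which multiplied by dy ∧ dz gives (3*z) dx ∧ dy ∧ dz
Collecting like 3-forms: d(omega) = (-x + 2*z) dx ∧ dy ∧ dz.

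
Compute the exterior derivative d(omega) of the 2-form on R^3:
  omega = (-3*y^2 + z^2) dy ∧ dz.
d(omega) = 0

For a 2-form omega = sum_{i<j} g_{ij} dx_i ∧ dx_j, the exterior derivative is
  d(omega) = sum_{i<j} d(g_{ij}) ∧ dx_i ∧ dx_j = sum_{i<j, k} (∂g_{ij}/∂x_k) dx_k ∧ dx_i ∧ dx_j.
Expand each term, using dx_k ∧ dx_i ∧ dx_j = sgn(permutation) dx_{(a)} ∧ dx_{(b)} ∧ dx_{(c)} with (a < b < c) sorted:

Collecting like 3-forms: d(omega) = 0.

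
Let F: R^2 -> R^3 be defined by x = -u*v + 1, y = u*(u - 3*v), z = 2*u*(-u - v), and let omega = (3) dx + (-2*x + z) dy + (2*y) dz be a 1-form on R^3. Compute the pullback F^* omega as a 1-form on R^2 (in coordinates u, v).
F^* omega = (-12*u^3 + 26*u^2*v + 12*u*v^2 - 4*u + 3*v) du + (u*(2*u^2 + 12*u*v + 3)) dv

Using F^*(f dg) = (f ∘ F) d(g ∘ F), substitute each coordinate x_i by F_i(u, v) in f_i, and replace dx_i by d F_i = (∂F_i/∂u) du + (∂F_i/∂v) dv.
  For the x component: f_1(F) = 3; d F_1 = (-v) du + (-u) dv
  For the y component: f_2(F) = -2*u^2 - 2; d F_2 = (2*u - 3*v) du + (-3*u) dv
  For the z component: f_3(F) = 2*u*(u - 3*v); d F_3 = (-4*u - 2*v) du + (-2*u) dv
Combining and collecting du, dv coefficients:
  coeff of du: -12*u^3 + 26*u^2*v + 12*u*v^2 - 4*u + 3*v
  coeff of dv: u*(2*u^2 + 12*u*v + 3)
F^* omega = (-12*u^3 + 26*u^2*v + 12*u*v^2 - 4*u + 3*v) du + (u*(2*u^2 + 12*u*v + 3)) dv.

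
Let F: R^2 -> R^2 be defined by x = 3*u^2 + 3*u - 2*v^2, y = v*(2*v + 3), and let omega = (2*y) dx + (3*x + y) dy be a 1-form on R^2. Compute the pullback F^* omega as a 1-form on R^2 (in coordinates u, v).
F^* omega = (6*v*(4*u*v + 6*u + 2*v + 3)) du + (36*u^2*v + 27*u^2 + 36*u*v + 27*u - 32*v^3 - 24*v^2 + 9*v) dv

Using F^*(f dg) = (f ∘ F) d(g ∘ F), substitute each coordinate x_i by F_i(u, v) in f_i, and replace dx_i by d F_i = (∂F_i/∂u) du + (∂F_i/∂v) dv.
  For the x component: f_1(F) = 2*v*(2*v + 3); d F_1 = (6*u + 3) du + (-4*v) dv
  For the y component: f_2(F) = 9*u^2 + 9*u - 4*v^2 + 3*v; d F_2 = (0) du + (4*v + 3) dv
Combining and collecting du, dv coefficients:
  coeff of du: 6*v*(4*u*v + 6*u + 2*v + 3)
  coeff of dv: 36*u^2*v + 27*u^2 + 36*u*v + 27*u - 32*v^3 - 24*v^2 + 9*v
F^* omega = (6*v*(4*u*v + 6*u + 2*v + 3)) du + (36*u^2*v + 27*u^2 + 36*u*v + 27*u - 32*v^3 - 24*v^2 + 9*v) dv.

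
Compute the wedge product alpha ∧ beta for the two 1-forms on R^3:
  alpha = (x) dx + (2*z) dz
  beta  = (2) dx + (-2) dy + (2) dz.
alpha ∧ beta = (-2*x) dx ∧ dy + (2*x - 4*z) dx ∧ dz + (4*z) dy ∧ dz

Distribute the wedge, using dx_i ∧ dx_j = -dx_j ∧ dx_i and dx_i ∧ dx_i = 0. For each pair (i, j) with i < j, the coefficient of dx_i ∧ dx_j in alpha ∧ beta is (alpha_i * beta_j - alpha_j * beta_i). Collecting: alpha ∧ beta = (-2*x) dx ∧ dy + (2*x - 4*z) dx ∧ dz + (4*z) dy ∧ dz.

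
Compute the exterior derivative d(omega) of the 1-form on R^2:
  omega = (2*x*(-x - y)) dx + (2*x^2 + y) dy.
d(omega) = (6*x) dx ∧ dy

For a 1-form omega = sum_i f_i dx_i, the exterior derivative is
  d(omega) = sum_{i < j} (∂f_j/∂x_i - ∂f_i/∂x_j) dx_i ∧ dx_j.
  coefficient of dx ∧ dy: ∂f_2/∂x - ∂f_1/∂y = ∂(2*x^2 + y)/∂x - ∂(2*x*(-x - y))/∂y = 6*x
Assembling: d(omega) = (6*x) dx ∧ dy.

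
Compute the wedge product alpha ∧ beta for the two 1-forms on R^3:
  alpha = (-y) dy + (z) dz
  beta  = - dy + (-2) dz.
alpha ∧ beta = (2*y + z) dy ∧ dz

Distribute the wedge, using dx_i ∧ dx_j = -dx_j ∧ dx_i and dx_i ∧ dx_i = 0. For each pair (i, j) with i < j, the coefficient of dx_i ∧ dx_j in alpha ∧ beta is (alpha_i * beta_j - alpha_j * beta_i). Collecting: alpha ∧ beta = (2*y + z) dy ∧ dz.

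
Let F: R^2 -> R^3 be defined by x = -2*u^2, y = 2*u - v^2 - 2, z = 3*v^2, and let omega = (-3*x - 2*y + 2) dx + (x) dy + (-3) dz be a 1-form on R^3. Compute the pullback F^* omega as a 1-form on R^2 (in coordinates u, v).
F^* omega = (4*u*(-6*u^2 + 3*u - 2*v^2 - 6)) du + (2*v*(2*u^2 - 9)) dv

Using F^*(f dg) = (f ∘ F) d(g ∘ F), substitute each coordinate x_i by F_i(u, v) in f_i, and replace dx_i by d F_i = (∂F_i/∂u) du + (∂F_i/∂v) dv.
  For the x component: f_1(F) = 6*u^2 - 4*u + 2*v^2 + 6; d F_1 = (-4*u) du + (0) dv
  For the y component: f_2(F) = -2*u^2; d F_2 = (2) du + (-2*v) dv
  For the z component: f_3(F) = -3; d F_3 = (0) du + (6*v) dv
Combining and collecting du, dv coefficients:
  coeff of du: 4*u*(-6*u^2 + 3*u - 2*v^2 - 6)
  coeff of dv: 2*v*(2*u^2 - 9)
F^* omega = (4*u*(-6*u^2 + 3*u - 2*v^2 - 6)) du + (2*v*(2*u^2 - 9)) dv.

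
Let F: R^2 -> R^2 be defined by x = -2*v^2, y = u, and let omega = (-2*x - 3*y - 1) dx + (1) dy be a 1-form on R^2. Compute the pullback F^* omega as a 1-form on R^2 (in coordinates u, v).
F^* omega = (1) du + (4*v*(3*u - 4*v^2 + 1)) dv

Using F^*(f dg) = (f ∘ F) d(g ∘ F), substitute each coordinate x_i by F_i(u, v) in f_i, and replace dx_i by d F_i = (∂F_i/∂u) du + (∂F_i/∂v) dv.
  For the x component: f_1(F) = -3*u + 4*v^2 - 1; d F_1 = (0) du + (-4*v) dv
  For the y component: f_2(F) = 1; d F_2 = (1) du + (0) dv
Combining and collecting du, dv coefficients:
  coeff of du: 1
  coeff of dv: 4*v*(3*u - 4*v^2 + 1)
F^* omega = (1) du + (4*v*(3*u - 4*v^2 + 1)) dv.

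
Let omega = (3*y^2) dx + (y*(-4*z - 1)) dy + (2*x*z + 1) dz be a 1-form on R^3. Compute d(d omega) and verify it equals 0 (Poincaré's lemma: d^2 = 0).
d(d omega) = 0

Step 1: d omega = sum_{i<j} (∂f_j/∂x_i - ∂f_i/∂x_j) dx_i ∧ dx_j:
  coeff of dx ∧ dy: -6*y
  coeff of dx ∧ dz: 2*z
  coeff of dy ∧ dz: 4*y
Step 2: Apply d again to each 2-form coefficient. The only possible 3-form in R^3 is dx ∧ dy ∧ dz, with coefficient
  ∂(coeff of dy∧dz)/∂x - ∂(coeff of dx∧dz)/∂y + ∂(coeff of dx∧dy)/∂z
  = ∂/∂x (4*y) - ∂/∂y (2*z) + ∂/∂z (-6*y).
Each of these terms simplifies to sums of mixed partials that cancel in pairs. The result is 0 (by equality of mixed partials for smooth functions — Schwarz / Clairaut).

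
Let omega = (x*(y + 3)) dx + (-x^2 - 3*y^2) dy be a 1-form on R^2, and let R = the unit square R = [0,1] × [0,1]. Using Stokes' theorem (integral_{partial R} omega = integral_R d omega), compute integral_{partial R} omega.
integral_(partial R) omega = -3/2

Stokes: integral_partial_R omega = integral_R d omega with d omega = (∂Q/∂x - ∂P/∂y) dx ∧ dy.
  ∂Q/∂x = -2*x
  ∂P/∂y = x
  integrand = ∂Q/∂x - ∂P/∂y = -3*x.
Integrating over R: integral_0^1 integral_0^1 (-3*x) dx dy = -3/2.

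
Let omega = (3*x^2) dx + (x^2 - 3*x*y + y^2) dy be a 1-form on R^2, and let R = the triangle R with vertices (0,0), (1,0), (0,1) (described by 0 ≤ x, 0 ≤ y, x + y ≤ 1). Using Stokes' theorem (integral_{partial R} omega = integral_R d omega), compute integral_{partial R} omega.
integral_(partial R) omega = -1/6

Stokes: integral_partial_R omega = integral_R d omega with d omega = (∂Q/∂x - ∂P/∂y) dx ∧ dy.
  ∂Q/∂x = 2*x - 3*y
  ∂P/∂y = 0
  integrand = ∂Q/∂x - ∂P/∂y = 2*x - 3*y.
Integrating over R: integral_0^1 integral_0^{1-x} (2*x - 3*y) dy dx = -1/6.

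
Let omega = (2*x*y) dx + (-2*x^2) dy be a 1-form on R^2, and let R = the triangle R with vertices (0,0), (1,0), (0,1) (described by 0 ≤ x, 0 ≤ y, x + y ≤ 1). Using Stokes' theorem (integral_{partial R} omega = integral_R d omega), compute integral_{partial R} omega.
integral_(partial R) omega = -1

Stokes: integral_partial_R omega = integral_R d omega with d omega = (∂Q/∂x - ∂P/∂y) dx ∧ dy.
  ∂Q/∂x = -4*x
  ∂P/∂y = 2*x
  integrand = ∂Q/∂x - ∂P/∂y = -6*x.
Integrating over R: integral_0^1 integral_0^{1-x} (-6*x) dy dx = -1.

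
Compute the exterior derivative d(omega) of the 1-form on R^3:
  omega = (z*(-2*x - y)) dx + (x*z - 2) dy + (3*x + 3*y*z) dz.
d(omega) = (2*z) dx ∧ dy + (2*x + y + 3) dx ∧ dz + (-x + 3*z) dy ∧ dz

For a 1-form omega = sum_i f_i dx_i, the exterior derivative is
  d(omega) = sum_{i < j} (∂f_j/∂x_i - ∂f_i/∂x_j) dx_i ∧ dx_j.
  coefficient of dx ∧ dy: ∂f_2/∂x - ∂f_1/∂y = ∂(x*z - 2)/∂x - ∂(z*(-2*x - y))/∂y = 2*z
  coefficient of dx ∧ dz: ∂f_3/∂x - ∂f_1/∂z = ∂(3*x + 3*y*z)/∂x - ∂(z*(-2*x - y))/∂z = 2*x + y + 3
  coefficient of dy ∧ dz: ∂f_3/∂y - ∂f_2/∂z = ∂(3*x + 3*y*z)/∂y - ∂(x*z - 2)/∂z = -x + 3*z
Assembling: d(omega) = (2*z) dx ∧ dy + (2*x + y + 3) dx ∧ dz + (-x + 3*z) dy ∧ dz.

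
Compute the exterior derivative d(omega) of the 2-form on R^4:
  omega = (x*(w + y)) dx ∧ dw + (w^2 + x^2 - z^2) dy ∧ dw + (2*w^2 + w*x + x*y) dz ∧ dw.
d(omega) = (x) dx ∧ dy ∧ dw + (x + 2*z) dy ∧ dz ∧ dw + (w + y) dx ∧ dz ∧ dw

For a 2-form omega = sum_{i<j} g_{ij} dx_i ∧ dx_j, the exterior derivative is
  d(omega) = sum_{i<j} d(g_{ij}) ∧ dx_i ∧ dx_j = sum_{i<j, k} (∂g_{ij}/∂x_k) dx_k ∧ dx_i ∧ dx_j.
Expand each term, using dx_k ∧ dx_i ∧ dx_j = sgn(permutation) dx_{(a)} ∧ dx_{(b)} ∧ dx_{(c)} with (a < b < c) sorted:
  d(x*(w + y)) includes (∂/∂y)(x*(w + y)) dy = (x) dy, which multiplied by dx ∧ dw gives (-x) dx ∧ dy ∧ dw
  d(w^2 + x^2 - z^2) includes (∂/∂x)(w^2 + x^2 - z^2) dx = (2*x) dx, which multiplied by dy ∧ dw gives (2*x) dx ∧ dy ∧ dw
  d(w^2 + x^2 - z^2) includes (∂/∂z)(w^2 + x^2 - z^2) dz = (-2*z) dz, which multiplied by dy ∧ dw gives (2*z) dy ∧ dz ∧ dw
  d(2*w^2 + w*x + x*y) includes (∂/∂x)(2*w^2 + w*x + x*y) dx = (w + y) dx, which multiplied by dz ∧ dw gives (w + y) dx ∧ dz ∧ dw
  d(2*w^2 + w*x + x*y) includes (∂/∂y)(2*w^2 + w*x + x*y) dy = (x) dy, which multiplied by dz ∧ dw gives (x) dy ∧ dz ∧ dw
Collecting like 3-forms: d(omega) = (x) dx ∧ dy ∧ dw + (x + 2*z) dy ∧ dz ∧ dw + (w + y) dx ∧ dz ∧ dw.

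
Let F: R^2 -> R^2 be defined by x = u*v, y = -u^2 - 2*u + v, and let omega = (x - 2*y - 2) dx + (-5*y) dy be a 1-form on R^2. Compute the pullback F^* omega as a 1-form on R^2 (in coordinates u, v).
F^* omega = (-10*u^3 + 2*u^2*v - 30*u^2 + u*v^2 + 14*u*v - 20*u - 2*v^2 + 8*v) du + (2*u^3 + u^2*v + 9*u^2 - 2*u*v + 8*u - 5*v) dv

Using F^*(f dg) = (f ∘ F) d(g ∘ F), substitute each coordinate x_i by F_i(u, v) in f_i, and replace dx_i by d F_i = (∂F_i/∂u) du + (∂F_i/∂v) dv.
  For the x component: f_1(F) = 2*u^2 + u*v + 4*u - 2*v - 2; d F_1 = (v) du + (u) dv
  For the y component: f_2(F) = 5*u^2 + 10*u - 5*v; d F_2 = (-2*u - 2) du + (1) dv
Combining and collecting du, dv coefficients:
  coeff of du: -10*u^3 + 2*u^2*v - 30*u^2 + u*v^2 + 14*u*v - 20*u - 2*v^2 + 8*v
  coeff of dv: 2*u^3 + u^2*v + 9*u^2 - 2*u*v + 8*u - 5*v
F^* omega = (-10*u^3 + 2*u^2*v - 30*u^2 + u*v^2 + 14*u*v - 20*u - 2*v^2 + 8*v) du + (2*u^3 + u^2*v + 9*u^2 - 2*u*v + 8*u - 5*v) dv.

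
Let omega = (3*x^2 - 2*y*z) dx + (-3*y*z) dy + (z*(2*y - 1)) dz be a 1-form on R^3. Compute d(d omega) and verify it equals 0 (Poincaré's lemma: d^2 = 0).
d(d omega) = 0

Step 1: d omega = sum_{i<j} (∂f_j/∂x_i - ∂f_i/∂x_j) dx_i ∧ dx_j:
  coeff of dx ∧ dy: 2*z
  coeff of dx ∧ dz: 2*y
  coeff of dy ∧ dz: 3*y + 2*z
Step 2: Apply d again to each 2-form coefficient. The only possible 3-form in R^3 is dx ∧ dy ∧ dz, with coefficient
  ∂(coeff of dy∧dz)/∂x - ∂(coeff of dx∧dz)/∂y + ∂(coeff of dx∧dy)/∂z
  = ∂/∂x (3*y + 2*z) - ∂/∂y (2*y) + ∂/∂z (2*z).
Each of these terms simplifies to sums of mixed partials that cancel in pairs. The result is 0 (by equality of mixed partials for smooth functions — Schwarz / Clairaut).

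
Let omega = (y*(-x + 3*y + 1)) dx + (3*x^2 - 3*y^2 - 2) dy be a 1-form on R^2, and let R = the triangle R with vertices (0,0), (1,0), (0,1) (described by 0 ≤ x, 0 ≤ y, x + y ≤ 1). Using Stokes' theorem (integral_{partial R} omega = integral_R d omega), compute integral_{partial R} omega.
integral_(partial R) omega = -1/3

Stokes: integral_partial_R omega = integral_R d omega with d omega = (∂Q/∂x - ∂P/∂y) dx ∧ dy.
  ∂Q/∂x = 6*x
  ∂P/∂y = -x + 6*y + 1
  integrand = ∂Q/∂x - ∂P/∂y = 7*x - 6*y - 1.
Integrating over R: integral_0^1 integral_0^{1-x} (7*x - 6*y - 1) dy dx = -1/3.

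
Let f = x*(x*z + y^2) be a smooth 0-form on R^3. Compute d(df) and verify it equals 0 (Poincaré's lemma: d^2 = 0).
d(df) = 0

Step 1: df = sum_i (∂f/∂x_i) dx_i = (2*x*z + y^2) dx + (2*x*y) dy + (x^2) dz.
Step 2: Apply d again. Using the 1-form formula, the coefficient of dx ∧ dy in d(df) is ∂^2 f/∂x ∂y - ∂^2 f/∂y ∂x = (2*y) - (2*y) = 0 (equality of mixed partials for smooth f).
Similarly for dx ∧ dz and dy ∧ dz — all coefficients vanish. So d(df) = 0.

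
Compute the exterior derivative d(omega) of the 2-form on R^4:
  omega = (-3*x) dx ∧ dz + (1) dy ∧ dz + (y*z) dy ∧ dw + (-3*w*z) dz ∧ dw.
d(omega) = (-y) dy ∧ dz ∧ dw

For a 2-form omega = sum_{i<j} g_{ij} dx_i ∧ dx_j, the exterior derivative is
  d(omega) = sum_{i<j} d(g_{ij}) ∧ dx_i ∧ dx_j = sum_{i<j, k} (∂g_{ij}/∂x_k) dx_k ∧ dx_i ∧ dx_j.
Expand each term, using dx_k ∧ dx_i ∧ dx_j = sgn(permutation) dx_{(a)} ∧ dx_{(b)} ∧ dx_{(c)} with (a < b < c) sorted:
  d(y*z) includes (∂/∂z)(y*z) dz = (y) dz, which multiplied by dy ∧ dw gives (-y) dy ∧ dz ∧ dw
Collecting like 3-forms: d(omega) = (-y) dy ∧ dz ∧ dw.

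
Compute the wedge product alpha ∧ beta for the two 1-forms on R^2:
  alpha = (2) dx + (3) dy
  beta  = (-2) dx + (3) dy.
alpha ∧ beta = (12) dx ∧ dy

Distribute the wedge, using dx_i ∧ dx_j = -dx_j ∧ dx_i and dx_i ∧ dx_i = 0. For each pair (i, j) with i < j, the coefficient of dx_i ∧ dx_j in alpha ∧ beta is (alpha_i * beta_j - alpha_j * beta_i). Collecting: alpha ∧ beta = (12) dx ∧ dy.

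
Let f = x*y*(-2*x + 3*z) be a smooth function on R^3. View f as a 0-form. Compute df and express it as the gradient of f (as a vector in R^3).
df = (y*(-4*x + 3*z)) dx + (x*(-2*x + 3*z)) dy + (3*x*y) dz; grad f = (y*(-4*x + 3*z), x*(-2*x + 3*z), 3*x*y)

For a 0-form f, d f = (∂f/∂x) dx + (∂f/∂y) dy + (∂f/∂z) dz. The components of the vector representation are exactly the entries of grad f in Cartesian coordinates:
  ∂f/∂x = y*(-4*x + 3*z)
  ∂f/∂y = x*(-2*x + 3*z)
  ∂f/∂z = 3*x*y.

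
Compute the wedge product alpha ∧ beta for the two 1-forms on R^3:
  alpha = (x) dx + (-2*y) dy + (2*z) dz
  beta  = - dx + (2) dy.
alpha ∧ beta = (2*x - 2*y) dx ∧ dy + (2*z) dx ∧ dz + (-4*z) dy ∧ dz

Distribute the wedge, using dx_i ∧ dx_j = -dx_j ∧ dx_i and dx_i ∧ dx_i = 0. For each pair (i, j) with i < j, the coefficient of dx_i ∧ dx_j in alpha ∧ beta is (alpha_i * beta_j - alpha_j * beta_i). Collecting: alpha ∧ beta = (2*x - 2*y) dx ∧ dy + (2*z) dx ∧ dz + (-4*z) dy ∧ dz.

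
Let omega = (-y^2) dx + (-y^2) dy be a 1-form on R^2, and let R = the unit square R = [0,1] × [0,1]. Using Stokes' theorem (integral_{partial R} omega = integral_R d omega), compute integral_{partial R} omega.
integral_(partial R) omega = 1

Stokes: integral_partial_R omega = integral_R d omega with d omega = (∂Q/∂x - ∂P/∂y) dx ∧ dy.
  ∂Q/∂x = 0
  ∂P/∂y = -2*y
  integrand = ∂Q/∂x - ∂P/∂y = 2*y.
Integrating over R: integral_0^1 integral_0^1 (2*y) dx dy = 1.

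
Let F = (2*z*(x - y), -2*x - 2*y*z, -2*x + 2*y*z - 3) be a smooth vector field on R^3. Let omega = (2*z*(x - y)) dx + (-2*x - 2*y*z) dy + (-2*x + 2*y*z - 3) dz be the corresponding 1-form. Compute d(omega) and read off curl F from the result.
d(omega) = (2*y + 2*z) dy ∧ dz + (2*x - 2*y + 2) dz ∧ dx + (2*z - 2) dx ∧ dy; curl F = (2*y + 2*z, 2*x - 2*y + 2, 2*z - 2)

d omega = sum_{i<j} (∂f_j/∂x_i - ∂f_i/∂x_j) dx_i ∧ dx_j. Under the identification (dy ∧ dz, dz ∧ dx, dx ∧ dy) ↔ (e_x, e_y, e_z), the coefficients are exactly the components of curl F. Compute:
  ∂R/∂y - ∂Q/∂z = (2*z) - (-2*y) = 2*y + 2*z
  ∂P/∂z - ∂R/∂x = (2*x - 2*y) - (-2) = 2*x - 2*y + 2
  ∂Q/∂x - ∂P/∂y = (-2) - (-2*z) = 2*z - 2.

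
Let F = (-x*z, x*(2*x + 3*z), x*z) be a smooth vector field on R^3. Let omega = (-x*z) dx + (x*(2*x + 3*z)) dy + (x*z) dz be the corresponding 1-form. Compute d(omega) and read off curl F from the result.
d(omega) = (-3*x) dy ∧ dz + (-x - z) dz ∧ dx + (4*x + 3*z) dx ∧ dy; curl F = (-3*x, -x - z, 4*x + 3*z)

d omega = sum_{i<j} (∂f_j/∂x_i - ∂f_i/∂x_j) dx_i ∧ dx_j. Under the identification (dy ∧ dz, dz ∧ dx, dx ∧ dy) ↔ (e_x, e_y, e_z), the coefficients are exactly the components of curl F. Compute:
  ∂R/∂y - ∂Q/∂z = (0) - (3*x) = -3*x
  ∂P/∂z - ∂R/∂x = (-x) - (z) = -x - z
  ∂Q/∂x - ∂P/∂y = (4*x + 3*z) - (0) = 4*x + 3*z.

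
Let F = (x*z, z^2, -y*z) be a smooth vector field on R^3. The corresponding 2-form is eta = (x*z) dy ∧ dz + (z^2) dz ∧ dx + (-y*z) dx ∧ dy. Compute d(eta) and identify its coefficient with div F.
d(eta) = (-y + z) dx ∧ dy ∧ dz; div F = -y + z

For a 2-form in R^3 of the form above, applying d gives a 3-form with coefficient ∂P/∂x + ∂Q/∂y + ∂R/∂z:
  ∂P/∂x = z
  ∂Q/∂y = 0
  ∂R/∂z = -y
Sum = -y + z, which is exactly div F.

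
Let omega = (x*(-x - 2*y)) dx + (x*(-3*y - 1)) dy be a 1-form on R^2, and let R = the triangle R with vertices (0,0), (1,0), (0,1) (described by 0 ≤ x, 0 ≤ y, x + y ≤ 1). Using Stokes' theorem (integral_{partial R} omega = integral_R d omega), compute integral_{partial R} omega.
integral_(partial R) omega = -2/3

Stokes: integral_partial_R omega = integral_R d omega with d omega = (∂Q/∂x - ∂P/∂y) dx ∧ dy.
  ∂Q/∂x = -3*y - 1
  ∂P/∂y = -2*x
  integrand = ∂Q/∂x - ∂P/∂y = 2*x - 3*y - 1.
Integrating over R: integral_0^1 integral_0^{1-x} (2*x - 3*y - 1) dy dx = -2/3.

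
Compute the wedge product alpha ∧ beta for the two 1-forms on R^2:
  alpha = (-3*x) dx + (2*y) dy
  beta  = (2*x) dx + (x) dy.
alpha ∧ beta = (-x*(3*x + 4*y)) dx ∧ dy

Distribute the wedge, using dx_i ∧ dx_j = -dx_j ∧ dx_i and dx_i ∧ dx_i = 0. For each pair (i, j) with i < j, the coefficient of dx_i ∧ dx_j in alpha ∧ beta is (alpha_i * beta_j - alpha_j * beta_i). Collecting: alpha ∧ beta = (-x*(3*x + 4*y)) dx ∧ dy.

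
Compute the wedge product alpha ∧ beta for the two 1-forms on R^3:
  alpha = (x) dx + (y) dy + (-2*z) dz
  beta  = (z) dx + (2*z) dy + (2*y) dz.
alpha ∧ beta = (z*(2*x - y)) dx ∧ dy + (2*x*y + 2*z^2) dx ∧ dz + (2*y^2 + 4*z^2) dy ∧ dz

Distribute the wedge, using dx_i ∧ dx_j = -dx_j ∧ dx_i and dx_i ∧ dx_i = 0. For each pair (i, j) with i < j, the coefficient of dx_i ∧ dx_j in alpha ∧ beta is (alpha_i * beta_j - alpha_j * beta_i). Collecting: alpha ∧ beta = (z*(2*x - y)) dx ∧ dy + (2*x*y + 2*z^2) dx ∧ dz + (2*y^2 + 4*z^2) dy ∧ dz.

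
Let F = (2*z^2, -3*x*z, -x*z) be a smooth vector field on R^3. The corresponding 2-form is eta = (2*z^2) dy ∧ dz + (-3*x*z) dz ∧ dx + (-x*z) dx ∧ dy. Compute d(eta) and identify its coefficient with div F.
d(eta) = (-x) dx ∧ dy ∧ dz; div F = -x

For a 2-form in R^3 of the form above, applying d gives a 3-form with coefficient ∂P/∂x + ∂Q/∂y + ∂R/∂z:
  ∂P/∂x = 0
  ∂Q/∂y = 0
  ∂R/∂z = -x
Sum = -x, which is exactly div F.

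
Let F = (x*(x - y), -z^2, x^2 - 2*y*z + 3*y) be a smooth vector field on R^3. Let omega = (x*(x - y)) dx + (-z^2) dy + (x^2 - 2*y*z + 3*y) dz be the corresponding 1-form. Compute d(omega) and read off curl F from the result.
d(omega) = (3) dy ∧ dz + (-2*x) dz ∧ dx + (x) dx ∧ dy; curl F = (3, -2*x, x)

d omega = sum_{i<j} (∂f_j/∂x_i - ∂f_i/∂x_j) dx_i ∧ dx_j. Under the identification (dy ∧ dz, dz ∧ dx, dx ∧ dy) ↔ (e_x, e_y, e_z), the coefficients are exactly the components of curl F. Compute:
  ∂R/∂y - ∂Q/∂z = (3 - 2*z) - (-2*z) = 3
  ∂P/∂z - ∂R/∂x = (0) - (2*x) = -2*x
  ∂Q/∂x - ∂P/∂y = (0) - (-x) = x.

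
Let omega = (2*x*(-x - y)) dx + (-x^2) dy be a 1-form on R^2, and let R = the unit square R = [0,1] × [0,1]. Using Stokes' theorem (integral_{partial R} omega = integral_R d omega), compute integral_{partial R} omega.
integral_(partial R) omega = 0

Stokes: integral_partial_R omega = integral_R d omega with d omega = (∂Q/∂x - ∂P/∂y) dx ∧ dy.
  ∂Q/∂x = -2*x
  ∂P/∂y = -2*x
  integrand = ∂Q/∂x - ∂P/∂y = 0.
Integrating over R: integral_0^1 integral_0^1 (0) dx dy = 0.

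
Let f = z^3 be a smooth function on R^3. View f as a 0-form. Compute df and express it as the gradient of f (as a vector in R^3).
df = (0) dx + (0) dy + (3*z^2) dz; grad f = (0, 0, 3*z^2)

For a 0-form f, d f = (∂f/∂x) dx + (∂f/∂y) dy + (∂f/∂z) dz. The components of the vector representation are exactly the entries of grad f in Cartesian coordinates:
  ∂f/∂x = 0
  ∂f/∂y = 0
  ∂f/∂z = 3*z^2.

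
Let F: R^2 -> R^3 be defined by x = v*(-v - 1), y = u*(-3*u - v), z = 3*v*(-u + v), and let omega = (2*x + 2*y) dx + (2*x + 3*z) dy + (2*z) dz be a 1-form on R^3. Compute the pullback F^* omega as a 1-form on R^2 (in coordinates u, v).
F^* omega = (v*(54*u^2 - 15*u*v + 12*u - 25*v^2 + 2*v)) du + (39*u^2*v + 6*u^2 - 57*u*v^2 + 4*u*v + 40*v^3 + 6*v^2 + 2*v) dv

Using F^*(f dg) = (f ∘ F) d(g ∘ F), substitute each coordinate x_i by F_i(u, v) in f_i, and replace dx_i by d F_i = (∂F_i/∂u) du + (∂F_i/∂v) dv.
  For the x component: f_1(F) = -6*u^2 - 2*u*v - 2*v^2 - 2*v; d F_1 = (0) du + (-2*v - 1) dv
  For the y component: f_2(F) = v*(-9*u + 7*v - 2); d F_2 = (-6*u - v) du + (-u) dv
  For the z component: f_3(F) = 6*v*(-u + v); d F_3 = (-3*v) du + (-3*u + 6*v) dv
Combining and collecting du, dv coefficients:
  coeff of du: v*(54*u^2 - 15*u*v + 12*u - 25*v^2 + 2*v)
  coeff of dv: 39*u^2*v + 6*u^2 - 57*u*v^2 + 4*u*v + 40*v^3 + 6*v^2 + 2*v
F^* omega = (v*(54*u^2 - 15*u*v + 12*u - 25*v^2 + 2*v)) du + (39*u^2*v + 6*u^2 - 57*u*v^2 + 4*u*v + 40*v^3 + 6*v^2 + 2*v) dv.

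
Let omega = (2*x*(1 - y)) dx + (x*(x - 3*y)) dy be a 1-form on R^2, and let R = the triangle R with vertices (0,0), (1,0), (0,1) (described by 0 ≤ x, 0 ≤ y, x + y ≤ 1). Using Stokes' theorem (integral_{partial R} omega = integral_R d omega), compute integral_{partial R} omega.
integral_(partial R) omega = 1/6

Stokes: integral_partial_R omega = integral_R d omega with d omega = (∂Q/∂x - ∂P/∂y) dx ∧ dy.
  ∂Q/∂x = 2*x - 3*y
  ∂P/∂y = -2*x
  integrand = ∂Q/∂x - ∂P/∂y = 4*x - 3*y.
Integrating over R: integral_0^1 integral_0^{1-x} (4*x - 3*y) dy dx = 1/6.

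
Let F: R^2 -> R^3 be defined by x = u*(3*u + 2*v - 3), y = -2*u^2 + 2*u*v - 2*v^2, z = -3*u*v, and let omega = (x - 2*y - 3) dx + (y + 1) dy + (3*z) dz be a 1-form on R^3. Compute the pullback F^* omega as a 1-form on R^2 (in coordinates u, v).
F^* omega = (50*u^3 - 10*u^2*v - 39*u^2 + 59*u*v^2 - 13*u + 4*v^3 - 12*v^2 - 4*v + 9) du + (10*u^3 + 35*u^2*v - 6*u^2 - 4*u*v^2 - 4*u + 8*v^3 - 4*v) dv

Using F^*(f dg) = (f ∘ F) d(g ∘ F), substitute each coordinate x_i by F_i(u, v) in f_i, and replace dx_i by d F_i = (∂F_i/∂u) du + (∂F_i/∂v) dv.
  For the x component: f_1(F) = 7*u^2 - 2*u*v - 3*u + 4*v^2 - 3; d F_1 = (6*u + 2*v - 3) du + (2*u) dv
  For the y component: f_2(F) = -2*u^2 + 2*u*v - 2*v^2 + 1; d F_2 = (-4*u + 2*v) du + (2*u - 4*v) dv
  For the z component: f_3(F) = -9*u*v; d F_3 = (-3*v) du + (-3*u) dv
Combining and collecting du, dv coefficients:
  coeff of du: 50*u^3 - 10*u^2*v - 39*u^2 + 59*u*v^2 - 13*u + 4*v^3 - 12*v^2 - 4*v + 9
  coeff of dv: 10*u^3 + 35*u^2*v - 6*u^2 - 4*u*v^2 - 4*u + 8*v^3 - 4*v
F^* omega = (50*u^3 - 10*u^2*v - 39*u^2 + 59*u*v^2 - 13*u + 4*v^3 - 12*v^2 - 4*v + 9) du + (10*u^3 + 35*u^2*v - 6*u^2 - 4*u*v^2 - 4*u + 8*v^3 - 4*v) dv.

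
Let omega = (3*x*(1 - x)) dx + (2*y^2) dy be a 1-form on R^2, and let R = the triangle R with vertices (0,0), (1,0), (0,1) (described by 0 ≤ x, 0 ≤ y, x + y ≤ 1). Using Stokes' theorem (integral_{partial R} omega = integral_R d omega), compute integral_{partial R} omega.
integral_(partial R) omega = 0

Stokes: integral_partial_R omega = integral_R d omega with d omega = (∂Q/∂x - ∂P/∂y) dx ∧ dy.
  ∂Q/∂x = 0
  ∂P/∂y = 0
  integrand = ∂Q/∂x - ∂P/∂y = 0.
Integrating over R: integral_0^1 integral_0^{1-x} (0) dy dx = 0.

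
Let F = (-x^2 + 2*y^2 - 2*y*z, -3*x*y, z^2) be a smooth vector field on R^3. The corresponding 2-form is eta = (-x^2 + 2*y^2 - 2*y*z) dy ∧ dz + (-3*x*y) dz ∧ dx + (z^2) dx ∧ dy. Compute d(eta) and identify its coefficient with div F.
d(eta) = (-5*x + 2*z) dx ∧ dy ∧ dz; div F = -5*x + 2*z

For a 2-form in R^3 of the form above, applying d gives a 3-form with coefficient ∂P/∂x + ∂Q/∂y + ∂R/∂z:
  ∂P/∂x = -2*x
  ∂Q/∂y = -3*x
  ∂R/∂z = 2*z
Sum = -5*x + 2*z, which is exactly div F.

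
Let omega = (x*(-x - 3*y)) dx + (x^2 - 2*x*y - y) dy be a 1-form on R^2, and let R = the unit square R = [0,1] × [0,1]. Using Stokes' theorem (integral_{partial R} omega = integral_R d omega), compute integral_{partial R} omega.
integral_(partial R) omega = 3/2

Stokes: integral_partial_R omega = integral_R d omega with d omega = (∂Q/∂x - ∂P/∂y) dx ∧ dy.
  ∂Q/∂x = 2*x - 2*y
  ∂P/∂y = -3*x
  integrand = ∂Q/∂x - ∂P/∂y = 5*x - 2*y.
Integrating over R: integral_0^1 integral_0^1 (5*x - 2*y) dx dy = 3/2.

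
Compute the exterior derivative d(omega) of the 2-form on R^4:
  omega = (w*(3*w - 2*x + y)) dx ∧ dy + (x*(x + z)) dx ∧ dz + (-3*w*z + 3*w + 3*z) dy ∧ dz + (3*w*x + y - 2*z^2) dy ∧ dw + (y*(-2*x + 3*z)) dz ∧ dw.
d(omega) = (9*w - 2*x + y) dx ∧ dy ∧ dw + (-2*x + 4*z + 3) dy ∧ dz ∧ dw + (-2*y) dx ∧ dz ∧ dw

For a 2-form omega = sum_{i<j} g_{ij} dx_i ∧ dx_j, the exterior derivative is
  d(omega) = sum_{i<j} d(g_{ij}) ∧ dx_i ∧ dx_j = sum_{i<j, k} (∂g_{ij}/∂x_k) dx_k ∧ dx_i ∧ dx_j.
Expand each term, using dx_k ∧ dx_i ∧ dx_j = sgn(permutation) dx_{(a)} ∧ dx_{(b)} ∧ dx_{(c)} with (a < b < c) sorted:
  d(w*(3*w - 2*x + y)) includes (∂/∂w)(w*(3*w - 2*x + y)) dw = (6*w - 2*x + y) dw, which multiplied by dx ∧ dy gives (6*w - 2*x + y) dx ∧ dy ∧ dw
  d(-3*w*z + 3*w + 3*z) includes (∂/∂w)(-3*w*z + 3*w + 3*z) dw = (3 - 3*z) dw, which multiplied by dy ∧ dz gives (3 - 3*z) dy ∧ dz ∧ dw
  d(3*w*x + y - 2*z^2) includes (∂/∂x)(3*w*x + y - 2*z^2) dx = (3*w) dx, which multiplied by dy ∧ dw gives (3*w) dx ∧ dy ∧ dw
  d(3*w*x + y - 2*z^2) includes (∂/∂z)(3*w*x + y - 2*z^2) dz = (-4*z) dz, which multiplied by dy ∧ dw gives (4*z) dy ∧ dz ∧ dw
  d(y*(-2*x + 3*z)) includes (∂/∂x)(y*(-2*x + 3*z)) dx = (-2*y) dx, which multiplied by dz ∧ dw gives (-2*y) dx ∧ dz ∧ dw
  d(y*(-2*x + 3*z)) includes (∂/∂y)(y*(-2*x + 3*z)) dy = (-2*x + 3*z) dy, which multiplied by dz ∧ dw gives (-2*x + 3*z) dy ∧ dz ∧ dw
Collecting like 3-forms: d(omega) = (9*w - 2*x + y) dx ∧ dy ∧ dw + (-2*x + 4*z + 3) dy ∧ dz ∧ dw + (-2*y) dx ∧ dz ∧ dw.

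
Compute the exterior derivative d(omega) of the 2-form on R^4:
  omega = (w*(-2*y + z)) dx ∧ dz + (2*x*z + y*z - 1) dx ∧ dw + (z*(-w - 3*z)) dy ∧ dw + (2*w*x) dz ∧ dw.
d(omega) = (2*w) dx ∧ dy ∧ dz + (2*w - 2*x - 3*y + z) dx ∧ dz ∧ dw + (-z) dx ∧ dy ∧ dw + (w + 6*z) dy ∧ dz ∧ dw

For a 2-form omega = sum_{i<j} g_{ij} dx_i ∧ dx_j, the exterior derivative is
  d(omega) = sum_{i<j} d(g_{ij}) ∧ dx_i ∧ dx_j = sum_{i<j, k} (∂g_{ij}/∂x_k) dx_k ∧ dx_i ∧ dx_j.
Expand each term, using dx_k ∧ dx_i ∧ dx_j = sgn(permutation) dx_{(a)} ∧ dx_{(b)} ∧ dx_{(c)} with (a < b < c) sorted:
  d(w*(-2*y + z)) includes (∂/∂y)(w*(-2*y + z)) dy = (-2*w) dy, which multiplied by dx ∧ dz gives (2*w) dx ∧ dy ∧ dz
  d(w*(-2*y + z)) includes (∂/∂w)(w*(-2*y + z)) dw = (-2*y + z) dw, which multiplied by dx ∧ dz gives (-2*y + z) dx ∧ dz ∧ dw
  d(2*x*z + y*z - 1) includes (∂/∂y)(2*x*z + y*z - 1) dy = (z) dy, which multiplied by dx ∧ dw gives (-z) dx ∧ dy ∧ dw
  d(2*x*z + y*z - 1) includes (∂/∂z)(2*x*z + y*z - 1) dz = (2*x + y) dz, which multiplied by dx ∧ dw gives (-2*x - y) dx ∧ dz ∧ dw
  d(z*(-w - 3*z)) includes (∂/∂z)(z*(-w - 3*z)) dz = (-w - 6*z) dz, which multiplied by dy ∧ dw gives (w + 6*z) dy ∧ dz ∧ dw
  d(2*w*x) includes (∂/∂x)(2*w*x) dx = (2*w) dx, which multiplied by dz ∧ dw gives (2*w) dx ∧ dz ∧ dw
Collecting like 3-forms: d(omega) = (2*w) dx ∧ dy ∧ dz + (2*w - 2*x - 3*y + z) dx ∧ dz ∧ dw + (-z) dx ∧ dy ∧ dw + (w + 6*z) dy ∧ dz ∧ dw.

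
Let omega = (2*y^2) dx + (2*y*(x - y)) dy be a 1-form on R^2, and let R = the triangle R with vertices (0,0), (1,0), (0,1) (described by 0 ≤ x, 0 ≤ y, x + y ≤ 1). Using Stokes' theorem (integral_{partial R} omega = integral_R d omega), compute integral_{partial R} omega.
integral_(partial R) omega = -1/3

Stokes: integral_partial_R omega = integral_R d omega with d omega = (∂Q/∂x - ∂P/∂y) dx ∧ dy.
  ∂Q/∂x = 2*y
  ∂P/∂y = 4*y
  integrand = ∂Q/∂x - ∂P/∂y = -2*y.
Integrating over R: integral_0^1 integral_0^{1-x} (-2*y) dy dx = -1/3.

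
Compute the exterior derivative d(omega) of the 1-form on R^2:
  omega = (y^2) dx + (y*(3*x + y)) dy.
d(omega) = (y) dx ∧ dy

For a 1-form omega = sum_i f_i dx_i, the exterior derivative is
  d(omega) = sum_{i < j} (∂f_j/∂x_i - ∂f_i/∂x_j) dx_i ∧ dx_j.
  coefficient of dx ∧ dy: ∂f_2/∂x - ∂f_1/∂y = ∂(y*(3*x + y))/∂x - ∂(y^2)/∂y = y
Assembling: d(omega) = (y) dx ∧ dy.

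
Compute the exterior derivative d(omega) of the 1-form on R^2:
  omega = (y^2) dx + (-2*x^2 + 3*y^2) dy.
d(omega) = (-4*x - 2*y) dx ∧ dy

For a 1-form omega = sum_i f_i dx_i, the exterior derivative is
  d(omega) = sum_{i < j} (∂f_j/∂x_i - ∂f_i/∂x_j) dx_i ∧ dx_j.
  coefficient of dx ∧ dy: ∂f_2/∂x - ∂f_1/∂y = ∂(-2*x^2 + 3*y^2)/∂x - ∂(y^2)/∂y = -4*x - 2*y
Assembling: d(omega) = (-4*x - 2*y) dx ∧ dy.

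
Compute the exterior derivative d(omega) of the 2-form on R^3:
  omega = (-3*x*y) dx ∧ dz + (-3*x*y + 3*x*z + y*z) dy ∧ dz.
d(omega) = (3*x - 3*y + 3*z) dx ∧ dy ∧ dz

For a 2-form omega = sum_{i<j} g_{ij} dx_i ∧ dx_j, the exterior derivative is
  d(omega) = sum_{i<j} d(g_{ij}) ∧ dx_i ∧ dx_j = sum_{i<j, k} (∂g_{ij}/∂x_k) dx_k ∧ dx_i ∧ dx_j.
Expand each term, using dx_k ∧ dx_i ∧ dx_j = sgn(permutation) dx_{(a)} ∧ dx_{(b)} ∧ dx_{(c)} with (a < b < c) sorted:
  d(-3*x*y) includes (∂/∂y)(-3*x*y) dy = (-3*x) dy, which multiplied by dx ∧ dz gives (3*x) dx ∧ dy ∧ dz
  d(-3*x*y + 3*x*z + y*z) includes (∂/∂x)(-3*x*y + 3*x*z + y*z) dx = (-3*y + 3*z) dx, which multiplied by dy ∧ dz gives (-3*y + 3*z) dx ∧ dy ∧ dz
Collecting like 3-forms: d(omega) = (3*x - 3*y + 3*z) dx ∧ dy ∧ dz.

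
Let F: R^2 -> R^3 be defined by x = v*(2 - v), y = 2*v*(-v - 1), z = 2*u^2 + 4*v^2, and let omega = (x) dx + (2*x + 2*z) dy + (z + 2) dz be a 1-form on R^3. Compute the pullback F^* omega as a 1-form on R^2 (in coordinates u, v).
F^* omega = (8*u*(u^2 + 2*v^2 + 1)) du + (-8*u^2 + 10*v^3 - 34*v^2 + 12*v) dv

Using F^*(f dg) = (f ∘ F) d(g ∘ F), substitute each coordinate x_i by F_i(u, v) in f_i, and replace dx_i by d F_i = (∂F_i/∂u) du + (∂F_i/∂v) dv.
  For the x component: f_1(F) = v*(2 - v); d F_1 = (0) du + (2 - 2*v) dv
  For the y component: f_2(F) = 4*u^2 + 6*v^2 + 4*v; d F_2 = (0) du + (-4*v - 2) dv
  For the z component: f_3(F) = 2*u^2 + 4*v^2 + 2; d F_3 = (4*u) du + (8*v) dv
Combining and collecting du, dv coefficients:
  coeff of du: 8*u*(u^2 + 2*v^2 + 1)
  coeff of dv: -8*u^2 + 10*v^3 - 34*v^2 + 12*v
F^* omega = (8*u*(u^2 + 2*v^2 + 1)) du + (-8*u^2 + 10*v^3 - 34*v^2 + 12*v) dv.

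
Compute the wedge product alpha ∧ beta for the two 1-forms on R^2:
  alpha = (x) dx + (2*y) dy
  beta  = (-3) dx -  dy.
alpha ∧ beta = (-x + 6*y) dx ∧ dy

Distribute the wedge, using dx_i ∧ dx_j = -dx_j ∧ dx_i and dx_i ∧ dx_i = 0. For each pair (i, j) with i < j, the coefficient of dx_i ∧ dx_j in alpha ∧ beta is (alpha_i * beta_j - alpha_j * beta_i). Collecting: alpha ∧ beta = (-x + 6*y) dx ∧ dy.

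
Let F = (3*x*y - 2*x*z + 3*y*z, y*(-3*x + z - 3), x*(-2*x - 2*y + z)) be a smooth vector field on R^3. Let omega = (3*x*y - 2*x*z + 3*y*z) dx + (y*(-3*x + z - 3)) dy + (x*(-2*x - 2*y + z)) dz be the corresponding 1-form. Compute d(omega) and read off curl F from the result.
d(omega) = (-2*x - y) dy ∧ dz + (2*x + 5*y - z) dz ∧ dx + (-3*x - 3*y - 3*z) dx ∧ dy; curl F = (-2*x - y, 2*x + 5*y - z, -3*x - 3*y - 3*z)

d omega = sum_{i<j} (∂f_j/∂x_i - ∂f_i/∂x_j) dx_i ∧ dx_j. Under the identification (dy ∧ dz, dz ∧ dx, dx ∧ dy) ↔ (e_x, e_y, e_z), the coefficients are exactly the components of curl F. Compute:
  ∂R/∂y - ∂Q/∂z = (-2*x) - (y) = -2*x - y
  ∂P/∂z - ∂R/∂x = (-2*x + 3*y) - (-4*x - 2*y + z) = 2*x + 5*y - z
  ∂Q/∂x - ∂P/∂y = (-3*y) - (3*x + 3*z) = -3*x - 3*y - 3*z.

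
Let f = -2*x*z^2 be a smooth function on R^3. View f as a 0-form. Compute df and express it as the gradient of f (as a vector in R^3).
df = (-2*z^2) dx + (0) dy + (-4*x*z) dz; grad f = (-2*z^2, 0, -4*x*z)

For a 0-form f, d f = (∂f/∂x) dx + (∂f/∂y) dy + (∂f/∂z) dz. The components of the vector representation are exactly the entries of grad f in Cartesian coordinates:
  ∂f/∂x = -2*z^2
  ∂f/∂y = 0
  ∂f/∂z = -4*x*z.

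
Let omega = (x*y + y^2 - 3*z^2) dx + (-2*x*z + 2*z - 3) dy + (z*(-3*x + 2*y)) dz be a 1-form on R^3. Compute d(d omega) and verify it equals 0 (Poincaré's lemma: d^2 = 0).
d(d omega) = 0

Step 1: d omega = sum_{i<j} (∂f_j/∂x_i - ∂f_i/∂x_j) dx_i ∧ dx_j:
  coeff of dx ∧ dy: -x - 2*y - 2*z
  coeff of dx ∧ dz: 3*z
  coeff of dy ∧ dz: 2*x + 2*z - 2
Step 2: Apply d again to each 2-form coefficient. The only possible 3-form in R^3 is dx ∧ dy ∧ dz, with coefficient
  ∂(coeff of dy∧dz)/∂x - ∂(coeff of dx∧dz)/∂y + ∂(coeff of dx∧dy)/∂z
  = ∂/∂x (2*x + 2*z - 2) - ∂/∂y (3*z) + ∂/∂z (-x - 2*y - 2*z).
Each of these terms simplifies to sums of mixed partials that cancel in pairs. The result is 0 (by equality of mixed partials for smooth functions — Schwarz / Clairaut).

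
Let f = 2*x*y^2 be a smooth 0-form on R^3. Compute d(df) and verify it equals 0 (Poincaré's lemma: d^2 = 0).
d(df) = 0

Step 1: df = sum_i (∂f/∂x_i) dx_i = (2*y^2) dx + (4*x*y) dy + (0) dz.
Step 2: Apply d again. Using the 1-form formula, the coefficient of dx ∧ dy in d(df) is ∂^2 f/∂x ∂y - ∂^2 f/∂y ∂x = (4*y) - (4*y) = 0 (equality of mixed partials for smooth f).
Similarly for dx ∧ dz and dy ∧ dz — all coefficients vanish. So d(df) = 0.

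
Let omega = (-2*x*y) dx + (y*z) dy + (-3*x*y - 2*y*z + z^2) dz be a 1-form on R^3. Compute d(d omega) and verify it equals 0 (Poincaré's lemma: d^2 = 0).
d(d omega) = 0

Step 1: d omega = sum_{i<j} (∂f_j/∂x_i - ∂f_i/∂x_j) dx_i ∧ dx_j:
  coeff of dx ∧ dy: 2*x
  coeff of dx ∧ dz: -3*y
  coeff of dy ∧ dz: -3*x - y - 2*z
Step 2: Apply d again to each 2-form coefficient. The only possible 3-form in R^3 is dx ∧ dy ∧ dz, with coefficient
  ∂(coeff of dy∧dz)/∂x - ∂(coeff of dx∧dz)/∂y + ∂(coeff of dx∧dy)/∂z
  = ∂/∂x (-3*x - y - 2*z) - ∂/∂y (-3*y) + ∂/∂z (2*x).
Each of these terms simplifies to sums of mixed partials that cancel in pairs. The result is 0 (by equality of mixed partials for smooth functions — Schwarz / Clairaut).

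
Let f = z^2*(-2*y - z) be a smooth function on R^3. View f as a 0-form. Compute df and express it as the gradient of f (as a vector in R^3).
df = (0) dx + (-2*z^2) dy + (z*(-4*y - 3*z)) dz; grad f = (0, -2*z^2, z*(-4*y - 3*z))

For a 0-form f, d f = (∂f/∂x) dx + (∂f/∂y) dy + (∂f/∂z) dz. The components of the vector representation are exactly the entries of grad f in Cartesian coordinates:
  ∂f/∂x = 0
  ∂f/∂y = -2*z^2
  ∂f/∂z = z*(-4*y - 3*z).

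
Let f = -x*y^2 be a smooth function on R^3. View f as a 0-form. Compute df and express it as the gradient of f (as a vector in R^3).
df = (-y^2) dx + (-2*x*y) dy + (0) dz; grad f = (-y^2, -2*x*y, 0)

For a 0-form f, d f = (∂f/∂x) dx + (∂f/∂y) dy + (∂f/∂z) dz. The components of the vector representation are exactly the entries of grad f in Cartesian coordinates:
  ∂f/∂x = -y^2
  ∂f/∂y = -2*x*y
  ∂f/∂z = 0.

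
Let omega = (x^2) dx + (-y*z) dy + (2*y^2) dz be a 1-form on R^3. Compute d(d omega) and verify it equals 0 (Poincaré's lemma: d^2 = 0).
d(d omega) = 0

Step 1: d omega = sum_{i<j} (∂f_j/∂x_i - ∂f_i/∂x_j) dx_i ∧ dx_j:
  coeff of dx ∧ dy: 0
  coeff of dx ∧ dz: 0
  coeff of dy ∧ dz: 5*y
Step 2: Apply d again to each 2-form coefficient. The only possible 3-form in R^3 is dx ∧ dy ∧ dz, with coefficient
  ∂(coeff of dy∧dz)/∂x - ∂(coeff of dx∧dz)/∂y + ∂(coeff of dx∧dy)/∂z
  = ∂/∂x (5*y) - ∂/∂y (0) + ∂/∂z (0).
Each of these terms simplifies to sums of mixed partials that cancel in pairs. The result is 0 (by equality of mixed partials for smooth functions — Schwarz / Clairaut).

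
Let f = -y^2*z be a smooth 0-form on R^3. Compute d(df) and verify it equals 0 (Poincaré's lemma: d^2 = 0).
d(df) = 0

Step 1: df = sum_i (∂f/∂x_i) dx_i = (0) dx + (-2*y*z) dy + (-y^2) dz.
Step 2: Apply d again. Using the 1-form formula, the coefficient of dx ∧ dy in d(df) is ∂^2 f/∂x ∂y - ∂^2 f/∂y ∂x = (0) - (0) = 0 (equality of mixed partials for smooth f).
Similarly for dx ∧ dz and dy ∧ dz — all coefficients vanish. So d(df) = 0.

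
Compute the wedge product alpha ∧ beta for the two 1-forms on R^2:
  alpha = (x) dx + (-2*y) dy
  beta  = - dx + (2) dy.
alpha ∧ beta = (2*x - 2*y) dx ∧ dy

Distribute the wedge, using dx_i ∧ dx_j = -dx_j ∧ dx_i and dx_i ∧ dx_i = 0. For each pair (i, j) with i < j, the coefficient of dx_i ∧ dx_j in alpha ∧ beta is (alpha_i * beta_j - alpha_j * beta_i). Collecting: alpha ∧ beta = (2*x - 2*y) dx ∧ dy.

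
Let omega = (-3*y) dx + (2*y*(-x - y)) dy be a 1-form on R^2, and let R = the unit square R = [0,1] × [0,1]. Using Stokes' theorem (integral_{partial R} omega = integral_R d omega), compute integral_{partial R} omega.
integral_(partial R) omega = 2

Stokes: integral_partial_R omega = integral_R d omega with d omega = (∂Q/∂x - ∂P/∂y) dx ∧ dy.
  ∂Q/∂x = -2*y
  ∂P/∂y = -3
  integrand = ∂Q/∂x - ∂P/∂y = 3 - 2*y.
Integrating over R: integral_0^1 integral_0^1 (3 - 2*y) dx dy = 2.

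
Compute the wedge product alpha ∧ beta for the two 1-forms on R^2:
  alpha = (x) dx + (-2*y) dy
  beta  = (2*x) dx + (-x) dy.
alpha ∧ beta = (x*(-x + 4*y)) dx ∧ dy

Distribute the wedge, using dx_i ∧ dx_j = -dx_j ∧ dx_i and dx_i ∧ dx_i = 0. For each pair (i, j) with i < j, the coefficient of dx_i ∧ dx_j in alpha ∧ beta is (alpha_i * beta_j - alpha_j * beta_i). Collecting: alpha ∧ beta = (x*(-x + 4*y)) dx ∧ dy.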